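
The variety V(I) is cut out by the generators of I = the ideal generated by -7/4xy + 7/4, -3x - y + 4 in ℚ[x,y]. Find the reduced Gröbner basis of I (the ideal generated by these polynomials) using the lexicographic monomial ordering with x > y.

G = {x + ⅓y - 4/3, y² - 4y + 3}

f_1 = -7/4xy + 7/4, LT = xy.
f_2 = -3x - y + 4, LT = x.

S(f_1,f_2): lcm = xy. S = -⅓y² + 4/3y - 1.
  reduce S modulo (f_1, f_2):
  remainder -⅓y² + 4/3y - 1 ≠ 0; add g_3 = -⅓y² + 4/3y - 1 to the basis.

The other S-polynomials (S(f_1,g_3), S(f_2,g_3)) all reduce to 0 modulo the current basis, so we have a Gröbner basis.
Inter-reduce: drop elements whose leading term is divisible by another's, tail-reduce, and make monic.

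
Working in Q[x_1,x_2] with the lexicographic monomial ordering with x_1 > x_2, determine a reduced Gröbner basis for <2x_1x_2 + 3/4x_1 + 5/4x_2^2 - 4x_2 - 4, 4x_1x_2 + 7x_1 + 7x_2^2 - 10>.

f_1 = 2x_1x_2 + 3/4x_1 + 5/4x_2^2 - 4x_2 - 4, LT = x_1x_2.
f_2 = 4x_1x_2 + 7x_1 + 7x_2^2 - 10, LT = x_1x_2.

S(f_1,f_2): lcm = x_1x_2. S = -11/8x_1 - 9/8x_2^2 - 2x_2 + 1/2.
  leading term x_1: no divisor's leading term divides it; move -11/8x_1 to the remainder.
  leading term x_2^2: no divisor's leading term divides it; move -9/8x_2^2 to the remainder.
  leading term x_2: no divisor's leading term divides it; move -2x_2 to the remainder.
  leading term 1: no divisor's leading term divides it; move 1/2 to the remainder.
  remainder -11/8x_1 - 9/8x_2^2 - 2x_2 + 1/2 ≠ 0; add g_3 = -11/8x_1 - 9/8x_2^2 - 2x_2 + 1/2 to the basis.

S(f_1,g_3): lcm = x_1x_2. S = 3/8x_1 - 9/11x_2^3 - 73/88x_2^2 - 18/11x_2 - 2.
  leading term x_1: subtract (-3/11)·g_3 from 3/8x_1 - 9/11x_2^3 - 73/88x_2^2 - 18/11x_2 - 2 → -9/11x_2^3 - 25/22x_2^2 - 24/11x_2 - 41/22
  leading term x_2^3: no divisor's leading term divides it; move -9/11x_2^3 to the remainder.
  leading term x_2^2: no divisor's leading term divides it; move -25/22x_2^2 to the remainder.
  leading term x_2: no divisor's leading term divides it; move -24/11x_2 to the remainder.
  leading term 1: no divisor's leading term divides it; move -41/22 to the remainder.
  remainder -9/11x_2^3 - 25/22x_2^2 - 24/11x_2 - 41/22 ≠ 0; add g_4 = -9/11x_2^3 - 25/22x_2^2 - 24/11x_2 - 41/22 to the basis.

The other S-polynomials (S(f_2,g_3), S(f_1,g_4), S(f_2,g_4), S(g_3,g_4)) all reduce to 0 modulo the current basis, so we have a Gröbner basis.
Inter-reduce: drop elements whose leading term is divisible by another's, tail-reduce, and make monic.

G = {x_1 + 9/11x_2^2 + 16/11x_2 - 4/11, x_2^3 + 25/18x_2^2 + 8/3x_2 + 41/18}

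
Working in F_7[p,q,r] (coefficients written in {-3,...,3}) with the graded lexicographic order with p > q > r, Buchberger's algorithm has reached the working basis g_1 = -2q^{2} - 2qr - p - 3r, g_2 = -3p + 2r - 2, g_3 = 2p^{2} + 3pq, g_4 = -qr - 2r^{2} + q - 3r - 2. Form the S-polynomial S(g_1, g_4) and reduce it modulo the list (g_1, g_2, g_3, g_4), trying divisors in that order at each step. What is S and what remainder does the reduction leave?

S(g_1, g_4) = -qr^{2} - 3pr + q^{2} - 3qr - 2r^{2} - 2q; remainder on division = 2r^{3} + 2r^{2} + 2r + 1.

lcm(LM(g_1), LM(g_4)) = q^{2}r.
S = (lcm/LT(g_1))·g_1 − (lcm/LT(g_4))·g_4 = -qr^{2} - 3pr + q^{2} - 3qr - 2r^{2} - 2q.
Reduce S modulo (g_1, g_2, g_3, g_4) in that order:
  leading term qr^{2}: subtract (r)·g_4 from -qr^{2} - 3pr + q^{2} - 3qr - 2r^{2} - 2q → 2r^{3} - 3pr + q^{2} + 3qr + r^{2} - 2q + 2r
  leading term r^{3}: no divisor's leading term divides it; move 2r^{3} to the remainder.
  leading term pr: subtract (r)·g_2 from -3pr + q^{2} + 3qr + r^{2} - 2q + 2r → q^{2} + 3qr - r^{2} - 2q - 3r
  leading term q^{2}: subtract (3)·g_1 from q^{2} + 3qr - r^{2} - 2q - 3r → 2qr - r^{2} + 3p - 2q - r
  leading term qr: subtract (-2)·g_4 from 2qr - r^{2} + 3p - 2q - r → 2r^{2} + 3p + 3
  leading term r^{2}: no divisor's leading term divides it; move 2r^{2} to the remainder.
  leading term p: subtract (-1)·g_2 from 3p + 3 → 2r + 1
  leading term r: no divisor's leading term divides it; move 2r to the remainder.
  leading term 1: no divisor's leading term divides it; move 1 to the remainder.
The remainder 2r^{3} + 2r^{2} + 2r + 1 is nonzero, so it would be added as the next basis element.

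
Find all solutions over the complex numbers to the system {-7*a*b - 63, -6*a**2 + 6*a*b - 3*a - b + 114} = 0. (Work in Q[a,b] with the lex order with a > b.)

{(3, -3), (-7/4 - sqrt(41)/4, 63/2 - 9*sqrt(41)/2), (-7/4 + sqrt(41)/4, 9*sqrt(41)/2 + 63/2)}

Compute a lex Gröbner basis by Buchberger's algorithm.
f_1 = -7*a*b - 63, LT = a*b.
f_2 = -6*a**2 + 6*a*b - 3*a - b + 114, LT = a**2.

S(f_1,f_2): lcm = a**2*b. S = a*b**2 - 1/2*a*b + 9*a - 1/6*b**2 + 19*b.
  leading term a*b**2: subtract (-1/7*b)·f_1 from a*b**2 - 1/2*a*b + 9*a - 1/6*b**2 + 19*b → -1/2*a*b + 9*a - 1/6*b**2 + 10*b
  leading term a*b: subtract (1/14)·f_1 from -1/2*a*b + 9*a - 1/6*b**2 + 10*b → 9*a - 1/6*b**2 + 10*b + 9/2
  leading term a: no divisor's leading term divides it; move 9*a to the remainder.
  leading term b**2: no divisor's leading term divides it; move -1/6*b**2 to the remainder.
  leading term b: no divisor's leading term divides it; move 10*b to the remainder.
  leading term 1: no divisor's leading term divides it; move 9/2 to the remainder.
  remainder 9*a - 1/6*b**2 + 10*b + 9/2 ≠ 0; add h_3 = 9*a - 1/6*b**2 + 10*b + 9/2 to the basis.

S(f_1,h_3): lcm = a*b. S = 1/54*b**3 - 10/9*b**2 - 1/2*b + 9.
  leading term b**3: no divisor's leading term divides it; move 1/54*b**3 to the remainder.
  leading term b**2: no divisor's leading term divides it; move -10/9*b**2 to the remainder.
  leading term b: no divisor's leading term divides it; move -1/2*b to the remainder.
  leading term 1: no divisor's leading term divides it; move 9 to the remainder.
  remainder 1/54*b**3 - 10/9*b**2 - 1/2*b + 9 ≠ 0; add h_4 = 1/54*b**3 - 10/9*b**2 - 1/2*b + 9 to the basis.

The other S-polynomials (S(f_2,h_3), S(f_1,h_4), S(f_2,h_4), S(h_3,h_4)) all reduce to 0 modulo the current basis, so we have a Gröbner basis.
Inter-reduce: drop elements whose leading term is divisible by another's, tail-reduce, and make monic.
Reduced Gröbner basis: {a - 1/54*b**2 + 10/9*b + 1/2, b**3 - 60*b**2 - 27*b + 486}.

Elimination: the polynomial b**3 - 60*b**2 - 27*b + 486 lies in the elimination ideal for b, so b ∈ {-3, 63/2 - 9*sqrt(41)/2, 9*sqrt(41)/2 + 63/2}. For each such b, the remaining basis elements (now univariate) give the rest of the solution.
  b = -3: the earlier basis element becomes a - 3 = 0, giving a = 3 — point (3, -3).
  b = 63/2 - 9*sqrt(41)/2: the earlier basis element becomes a + sqrt(41)/4 + 7/4 = 0, giving a = -7/4 - sqrt(41)/4 — point (-7/4 - sqrt(41)/4, 63/2 - 9*sqrt(41)/2).
  b = 9*sqrt(41)/2 + 63/2: the earlier basis element becomes a - sqrt(41)/4 + 7/4 = 0, giving a = -7/4 + sqrt(41)/4 — point (-7/4 + sqrt(41)/4, 9*sqrt(41)/2 + 63/2).
Check: every point annihilates each of the original generators.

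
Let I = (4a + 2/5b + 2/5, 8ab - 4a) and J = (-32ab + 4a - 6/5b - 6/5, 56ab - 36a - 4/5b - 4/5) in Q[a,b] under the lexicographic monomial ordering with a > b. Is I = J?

Yes, the ideals are equal.

For a fixed monomial order, each ideal has a unique reduced Gröbner basis; comparing bases decides equality.
Buchberger on the first generating set:
f_1 = 4a + 2/5b + 2/5, LT = a.
f_2 = 8ab - 4a, LT = ab.

S(f_1,f_2): lcm = ab. S = 1/2a + 1/10b^2 + 1/10b.
  leading term a: subtract (1/8)·f_1 from 1/2a + 1/10b^2 + 1/10b → 1/10b^2 + 1/20b - 1/20
  leading term b^2: no divisor's leading term divides it; move 1/10b^2 to the remainder.
  leading term b: no divisor's leading term divides it; move 1/20b to the remainder.
  leading term 1: no divisor's leading term divides it; move -1/20 to the remainder.
  remainder 1/10b^2 + 1/20b - 1/20 ≠ 0; add g_3 = 1/10b^2 + 1/20b - 1/20 to the basis.

S(f_1,g_3): leading monomials are coprime, so the S-polynomial reduces to 0 (Buchberger's first criterion).
S(f_2,g_3): lcm = ab^2. S = -ab + 1/2a.
  leading term ab: subtract (-1/4b)·f_1 from -ab + 1/2a → 1/2a + 1/10b^2 + 1/10b
  leading term a: subtract (1/8)·f_1 from 1/2a + 1/10b^2 + 1/10b → 1/10b^2 + 1/20b - 1/20
  leading term b^2: subtract (1)·g_3 from 1/10b^2 + 1/20b - 1/20 → 0
  remainder 0.

Every S-polynomial of the final basis reduces to 0, so we have a Gröbner basis.
Inter-reduce: drop elements whose leading term is divisible by another's, tail-reduce, and make monic.
Reduced Gröbner basis: {a + 1/10b + 1/10, b^2 + 1/2b - 1/2}.

Buchberger on the second generating set:
h_1 = -32ab + 4a - 6/5b - 6/5, LT = ab.
h_2 = 56ab - 36a - 4/5b - 4/5, LT = ab.

S(h_1,h_2): lcm = ab. S = 29/56a + 29/560b + 29/560.
  leading term a: no divisor's leading term divides it; move 29/56a to the remainder.
  leading term b: no divisor's leading term divides it; move 29/560b to the remainder.
  leading term 1: no divisor's leading term divides it; move 29/560 to the remainder.
  remainder 29/56a + 29/560b + 29/560 ≠ 0; add k_3 = 29/56a + 29/560b + 29/560 to the basis.

S(h_1,k_3): lcm = ab. S = -1/8a - 1/10b^2 - 1/16b + 3/80.
  leading term a: subtract (-7/29)·k_3 from -1/8a - 1/10b^2 - 1/16b + 3/80 → -1/10b^2 - 1/20b + 1/20
  leading term b^2: no divisor's leading term divides it; move -1/10b^2 to the remainder.
  leading term b: no divisor's leading term divides it; move -1/20b to the remainder.
  leading term 1: no divisor's leading term divides it; move 1/20 to the remainder.
  remainder -1/10b^2 - 1/20b + 1/20 ≠ 0; add k_4 = -1/10b^2 - 1/20b + 1/20 to the basis.

S(h_2,k_3): lcm = ab. S = -9/14a - 1/10b^2 - 4/35b - 1/70.
  leading term a: subtract (-36/29)·k_3 from -9/14a - 1/10b^2 - 4/35b - 1/70 → -1/10b^2 - 1/20b + 1/20
  leading term b^2: subtract (1)·k_4 from -1/10b^2 - 1/20b + 1/20 → 0
  remainder 0.

S(h_1,k_4): lcm = ab^2. S = -5/8ab + 1/2a + 3/80b^2 + 3/80b.
  leading term ab: subtract (5/256)·h_1 from -5/8ab + 1/2a + 3/80b^2 + 3/80b → 27/64a + 3/80b^2 + 39/640b + 3/128
  leading term a: subtract (189/232)·k_3 from 27/64a + 3/80b^2 + 39/640b + 3/128 → 3/80b^2 + 3/160b - 3/160
  leading term b^2: subtract (-3/8)·k_4 from 3/80b^2 + 3/160b - 3/160 → 0
  remainder 0.

S(h_2,k_4): lcm = ab^2. S = -8/7ab + 1/2a - 1/70b^2 - 1/70b.
  leading term ab: subtract (1/28)·h_1 from -8/7ab + 1/2a - 1/70b^2 - 1/70b → 5/14a - 1/70b^2 + 1/35b + 3/70
  leading term a: subtract (20/29)·k_3 from 5/14a - 1/70b^2 + 1/35b + 3/70 → -1/70b^2 - 1/140b + 1/140
  leading term b^2: subtract (1/7)·k_4 from -1/70b^2 - 1/140b + 1/140 → 0
  remainder 0.

S(k_3,k_4): leading monomials are coprime, so the S-polynomial reduces to 0 (Buchberger's first criterion).
Every S-polynomial of the final basis reduces to 0, so we have a Gröbner basis.
Inter-reduce: drop elements whose leading term is divisible by another's, tail-reduce, and make monic.
Reduced Gröbner basis: {a + 1/10b + 1/10, b^2 + 1/2b - 1/2}.

Same reduced basis, so the two generating sets span the same ideal.
The choice of monomial ordering does not affect the verdict — as long as both bases are computed under the same ordering, their equality decides ideal equality.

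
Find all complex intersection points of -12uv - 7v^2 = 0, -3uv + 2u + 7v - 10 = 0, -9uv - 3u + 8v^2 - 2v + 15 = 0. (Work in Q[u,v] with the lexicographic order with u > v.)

Compute a lex Gröbner basis by Buchberger's algorithm.
f_1 = -12uv - 7v^2, LT = uv.
f_2 = -3uv + 2u + 7v - 10, LT = uv.
f_3 = -9uv - 3u + 8v^2 - 2v + 15, LT = uv.

S(f_1,f_2): lcm = uv. S = 2/3u + 7/12v^2 + 7/3v - 10/3.
  leading term u: no divisor's leading term divides it; move 2/3u to the remainder.
  leading term v^2: no divisor's leading term divides it; move 7/12v^2 to the remainder.
  leading term v: no divisor's leading term divides it; move 7/3v to the remainder.
  leading term 1: no divisor's leading term divides it; move -10/3 to the remainder.
  remainder 2/3u + 7/12v^2 + 7/3v - 10/3 ≠ 0; add h_4 = 2/3u + 7/12v^2 + 7/3v - 10/3 to the basis.

S(f_1,f_3): lcm = uv. S = -1/3u + 53/36v^2 - 2/9v + 5/3.
  leading term u: subtract (-1/2)·h_4 from -1/3u + 53/36v^2 - 2/9v + 5/3 → 127/72v^2 + 17/18v
  leading term v^2: no divisor's leading term divides it; move 127/72v^2 to the remainder.
  leading term v: no divisor's leading term divides it; move 17/18v to the remainder.
  remainder 127/72v^2 + 17/18v ≠ 0; add h_5 = 127/72v^2 + 17/18v to the basis.

S(f_2,f_3): lcm = uv. S = -u + 8/9v^2 - 23/9v + 5.
  leading term u: subtract (-3/2)·h_4 from -u + 8/9v^2 - 23/9v + 5 → 127/72v^2 + 17/18v
  leading term v^2: subtract (1)·h_5 from 127/72v^2 + 17/18v → 0
  remainder 0.

S(f_1,h_4): lcm = uv. S = -7/8v^3 - 35/12v^2 + 5v.
  leading term v^3: subtract (-63/127v)·h_5 from -7/8v^3 - 35/12v^2 + 5v → -3731/1524v^2 + 5v
  leading term v^2: subtract (-22386/16129)·h_5 from -3731/1524v^2 + 5v → 305362/48387v
  leading term v: no divisor's leading term divides it; move 305362/48387v to the remainder.
  remainder 305362/48387v ≠ 0; add h_6 = 305362/48387v to the basis.

S(f_2,h_4): lcm = uv. S = -2/3u - 7/8v^3 - 7/2v^2 + 8/3v + 10/3.
  leading term u: subtract (-1)·h_4 from -2/3u - 7/8v^3 - 7/2v^2 + 8/3v + 10/3 → -7/8v^3 - 35/12v^2 + 5v
  leading term v^3: subtract (-63/127v)·h_5 from -7/8v^3 - 35/12v^2 + 5v → -3731/1524v^2 + 5v
  leading term v^2: subtract (-22386/16129)·h_5 from -3731/1524v^2 + 5v → 305362/48387v
  leading term v: subtract (1)·h_6 from 305362/48387v → 0
  remainder 0.

S(f_3,h_4): lcm = uv. S = 1/3u - 7/8v^3 - 79/18v^2 + 47/9v - 5/3.
  leading term u: subtract (1/2)·h_4 from 1/3u - 7/8v^3 - 79/18v^2 + 47/9v - 5/3 → -7/8v^3 - 337/72v^2 + 73/18v
  leading term v^3: subtract (-63/127v)·h_5 from -7/8v^3 - 337/72v^2 + 73/18v → -38515/9144v^2 + 73/18v
  leading term v^2: subtract (-38515/16129)·h_5 from -38515/9144v^2 + 73/18v → 305362/48387v
  leading term v: subtract (1)·h_6 from 305362/48387v → 0
  remainder 0.

S(f_1,h_5): lcm = uv^2. S = -68/127uv + 7/12v^3.
  leading term uv: subtract (17/381)·f_1 from -68/127uv + 7/12v^3 → 7/12v^3 + 119/381v^2
  leading term v^3: subtract (42/127v)·h_5 from 7/12v^3 + 119/381v^2 → 0
  remainder 0.

S(f_2,h_5): lcm = uv^2. S = -458/381uv - 7/3v^2 + 10/3v.
  leading term uv: subtract (229/2286)·f_1 from -458/381uv - 7/3v^2 + 10/3v → -3731/2286v^2 + 10/3v
  leading term v^2: subtract (-14924/16129)·h_5 from -3731/2286v^2 + 10/3v → 610724/145161v
  leading term v: subtract (2/3)·h_6 from 610724/145161v → 0
  remainder 0.

S(f_3,h_5): lcm = uv^2. S = -77/381uv - 8/9v^3 + 2/9v^2 - 5/3v.
  leading term uv: subtract (77/4572)·f_1 from -77/381uv - 8/9v^3 + 2/9v^2 - 5/3v → -8/9v^3 + 1555/4572v^2 - 5/3v
  leading term v^3: subtract (-64/127v)·h_5 from -8/9v^3 + 1555/4572v^2 - 5/3v → 3731/4572v^2 - 5/3v
  leading term v^2: subtract (7462/16129)·h_5 from 3731/4572v^2 - 5/3v → -305362/145161v
  leading term v: subtract (-1/3)·h_6 from -305362/145161v → 0
  remainder 0.

S(h_4,h_5): leading monomials are coprime, so the S-polynomial reduces to 0 (Buchberger's first criterion).
S(f_1,h_6): lcm = uv. S = 7/12v^2.
  leading term v^2: subtract (42/127)·h_5 from 7/12v^2 → -119/381v
  leading term v: subtract (-15113/305362)·h_6 from -119/381v → 0
  remainder 0.

S(f_2,h_6): lcm = uv. S = -2/3u - 7/3v + 10/3.
  leading term u: subtract (-1)·h_4 from -2/3u - 7/3v + 10/3 → 7/12v^2
  leading term v^2: subtract (42/127)·h_5 from 7/12v^2 → -119/381v
  leading term v: subtract (-15113/305362)·h_6 from -119/381v → 0
  remainder 0.

S(f_3,h_6): lcm = uv. S = 1/3u - 8/9v^2 + 2/9v - 5/3.
  leading term u: subtract (1/2)·h_4 from 1/3u - 8/9v^2 + 2/9v - 5/3 → -85/72v^2 - 17/18v
  leading term v^2: subtract (-85/127)·h_5 from -85/72v^2 - 17/18v → -119/381v
  leading term v: subtract (-15113/305362)·h_6 from -119/381v → 0
  remainder 0.

S(h_4,h_6): leading monomials are coprime, so the S-polynomial reduces to 0 (Buchberger's first criterion).
S(h_5,h_6): lcm = v^2. S = 68/127v.
  leading term v: subtract (12954/152681)·h_6 from 68/127v → 0
  remainder 0.

Every S-polynomial of the final basis reduces to 0, so we have a Gröbner basis.
Inter-reduce: drop elements whose leading term is divisible by another's, tail-reduce, and make monic.
Reduced Gröbner basis: {u - 5, v}.

Elimination: the polynomial v lies in the elimination ideal for v, so v ∈ {0}. For each such v, the remaining basis elements (now univariate) give the rest of the solution.
  v = 0: the earlier basis element becomes u - 5 = 0, giving u = 5 — point (5, 0).

{(5, 0)}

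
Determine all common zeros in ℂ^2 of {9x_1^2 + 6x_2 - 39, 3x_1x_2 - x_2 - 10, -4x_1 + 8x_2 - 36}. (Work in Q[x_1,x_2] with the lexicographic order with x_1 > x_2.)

{(1, 5)}

Compute a lex Gröbner basis by Buchberger's algorithm.
f_1 = 9x_1^2 + 6x_2 - 39, LT = x_1^2.
f_2 = 3x_1x_2 - x_2 - 10, LT = x_1x_2.
f_3 = -4x_1 + 8x_2 - 36, LT = x_1.

S(f_1,f_2): lcm = x_1^2x_2. S = 1/3x_1x_2 + 10/3x_1 + 2/3x_2^2 - 13/3x_2.
  leading term x_1x_2: subtract (1/9)·f_2 from 1/3x_1x_2 + 10/3x_1 + 2/3x_2^2 - 13/3x_2 → 10/3x_1 + 2/3x_2^2 - 38/9x_2 + 10/9
  leading term x_1: subtract (-5/6)·f_3 from 10/3x_1 + 2/3x_2^2 - 38/9x_2 + 10/9 → 2/3x_2^2 + 22/9x_2 - 260/9
  leading term x_2^2: no divisor's leading term divides it; move 2/3x_2^2 to the remainder.
  leading term x_2: no divisor's leading term divides it; move 22/9x_2 to the remainder.
  leading term 1: no divisor's leading term divides it; move -260/9 to the remainder.
  remainder 2/3x_2^2 + 22/9x_2 - 260/9 ≠ 0; add h_4 = 2/3x_2^2 + 22/9x_2 - 260/9 to the basis.

S(f_1,f_3): lcm = x_1^2. S = 2x_1x_2 - 9x_1 + 2/3x_2 - 13/3.
  leading term x_1x_2: subtract (2/3)·f_2 from 2x_1x_2 - 9x_1 + 2/3x_2 - 13/3 → -9x_1 + 4/3x_2 + 7/3
  leading term x_1: subtract (9/4)·f_3 from -9x_1 + 4/3x_2 + 7/3 → -50/3x_2 + 250/3
  leading term x_2: no divisor's leading term divides it; move -50/3x_2 to the remainder.
  leading term 1: no divisor's leading term divides it; move 250/3 to the remainder.
  remainder -50/3x_2 + 250/3 ≠ 0; add h_5 = -50/3x_2 + 250/3 to the basis.

S(f_2,f_3): lcm = x_1x_2. S = 2x_2^2 - 28/3x_2 - 10/3.
  leading term x_2^2: subtract (3)·h_4 from 2x_2^2 - 28/3x_2 - 10/3 → -50/3x_2 + 250/3
  leading term x_2: subtract (1)·h_5 from -50/3x_2 + 250/3 → 0
  remainder 0.

S(f_1,h_4): leading monomials are coprime, so the S-polynomial reduces to 0 (Buchberger's first criterion).
S(f_2,h_4): lcm = x_1x_2^2. S = -11/3x_1x_2 + 130/3x_1 - 1/3x_2^2 - 10/3x_2.
  leading term x_1x_2: subtract (-11/9)·f_2 from -11/3x_1x_2 + 130/3x_1 - 1/3x_2^2 - 10/3x_2 → 130/3x_1 - 1/3x_2^2 - 41/9x_2 - 110/9
  leading term x_1: subtract (-65/6)·f_3 from 130/3x_1 - 1/3x_2^2 - 41/9x_2 - 110/9 → -1/3x_2^2 + 739/9x_2 - 3620/9
  leading term x_2^2: subtract (-1/2)·h_4 from -1/3x_2^2 + 739/9x_2 - 3620/9 → 250/3x_2 - 1250/3
  leading term x_2: subtract (-5)·h_5 from 250/3x_2 - 1250/3 → 0
  remainder 0.

S(f_3,h_4): leading monomials are coprime, so the S-polynomial reduces to 0 (Buchberger's first criterion).
S(f_1,h_5): leading monomials are coprime, so the S-polynomial reduces to 0 (Buchberger's first criterion).
S(f_2,h_5): lcm = x_1x_2. S = 5x_1 - 1/3x_2 - 10/3.
  leading term x_1: subtract (-5/4)·f_3 from 5x_1 - 1/3x_2 - 10/3 → 29/3x_2 - 145/3
  leading term x_2: subtract (-29/50)·h_5 from 29/3x_2 - 145/3 → 0
  remainder 0.

S(f_3,h_5): leading monomials are coprime, so the S-polynomial reduces to 0 (Buchberger's first criterion).
S(h_4,h_5): lcm = x_2^2. S = 26/3x_2 - 130/3.
  leading term x_2: subtract (-13/25)·h_5 from 26/3x_2 - 130/3 → 0
  remainder 0.

Every S-polynomial of the final basis reduces to 0, so we have a Gröbner basis.
Inter-reduce: drop elements whose leading term is divisible by another's, tail-reduce, and make monic.
Reduced Gröbner basis: {x_1 - 1, x_2 - 5}.

A lex Gröbner basis eliminates variables successively. Here x_2 - 5 depends only on x_2, with roots {5}; lifting each root through the earlier basis elements recovers the full solutions.
  x_2 = 5: the earlier basis element becomes x_1 - 1 = 0, giving x_1 = 1 — point (1, 5).
Substituting each solution back into the original system confirms all equations vanish.
This is the nonlinear analogue of row-reducing a linear system.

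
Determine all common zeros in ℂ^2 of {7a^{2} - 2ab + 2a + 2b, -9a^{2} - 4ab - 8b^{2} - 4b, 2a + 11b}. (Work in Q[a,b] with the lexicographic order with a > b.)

Compute a lex Gröbner basis by Buchberger's algorithm.
f_1 = 7a^{2} - 2ab + 2a + 2b, LT = a^{2}.
f_2 = -9a^{2} - 4ab - 8b^{2} - 4b, LT = a^{2}.
f_3 = 2a + 11b, LT = a.

S(f_1,f_2): lcm = a^{2}. S = -\tfrac{46}{63}ab + \tfrac{2}{7}a - \tfrac{8}{9}b^{2} - \tfrac{10}{63}b.
  leading term ab: subtract (-\tfrac{23}{63}b)·f_3 from -\tfrac{46}{63}ab + \tfrac{2}{7}a - \tfrac{8}{9}b^{2} - \tfrac{10}{63}b → \tfrac{2}{7}a + \tfrac{197}{63}b^{2} - \tfrac{10}{63}b
  leading term a: subtract (\tfrac{1}{7})·f_3 from \tfrac{2}{7}a + \tfrac{197}{63}b^{2} - \tfrac{10}{63}b → \tfrac{197}{63}b^{2} - \tfrac{109}{63}b
  leading term b^{2}: no divisor's leading term divides it; move \tfrac{197}{63}b^{2} to the remainder.
  leading term b: no divisor's leading term divides it; move -\tfrac{109}{63}b to the remainder.
  remainder \tfrac{197}{63}b^{2} - \tfrac{109}{63}b ≠ 0; add h_4 = \tfrac{197}{63}b^{2} - \tfrac{109}{63}b to the basis.

S(f_1,f_3): lcm = a^{2}. S = -\tfrac{81}{14}ab + \tfrac{2}{7}a + \tfrac{2}{7}b.
  leading term ab: subtract (-\tfrac{81}{28}b)·f_3 from -\tfrac{81}{14}ab + \tfrac{2}{7}a + \tfrac{2}{7}b → \tfrac{2}{7}a + \tfrac{891}{28}b^{2} + \tfrac{2}{7}b
  leading term a: subtract (\tfrac{1}{7})·f_3 from \tfrac{2}{7}a + \tfrac{891}{28}b^{2} + \tfrac{2}{7}b → \tfrac{891}{28}b^{2} - \tfrac{9}{7}b
  leading term b^{2}: subtract (\tfrac{8019}{788})·h_4 from \tfrac{891}{28}b^{2} - \tfrac{9}{7}b → \tfrac{12861}{788}b
  leading term b: no divisor's leading term divides it; move \tfrac{12861}{788}b to the remainder.
  remainder \tfrac{12861}{788}b ≠ 0; add h_5 = \tfrac{12861}{788}b to the basis.

The other S-polynomials (S(f_2,f_3), S(f_1,h_4), S(f_2,h_4), S(f_3,h_4), S(f_1,h_5), S(f_2,h_5), S(f_3,h_5), S(h_4,h_5)) all reduce to 0 modulo the current basis, so we have a Gröbner basis.
Inter-reduce: drop elements whose leading term is divisible by another's, tail-reduce, and make monic.
Reduced Gröbner basis: {a, b}.

From the last basis element, b = 0, so b takes values in {0}. Each choice, substituted upward through the basis, yields the corresponding point(s) of the solution set.
  b = 0: the earlier basis element becomes a = 0, giving a = 0 — point (0, 0).
Zero-dimensionality of the ideal guarantees finitely many solutions over ℂ.

{(0, 0)}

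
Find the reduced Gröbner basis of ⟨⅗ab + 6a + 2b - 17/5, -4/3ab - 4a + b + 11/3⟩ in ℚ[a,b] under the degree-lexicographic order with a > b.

G = {b² + 25/7b + 18/7, a + 7/12b - 5/12}

f_1 = ⅗ab + 6a + 2b - 17/5, LT = ab.
f_2 = -4/3ab - 4a + b + 11/3, LT = ab.

S(f_1,f_2): lcm = ab. S = 7a + 49/12b - 35/12.
  leading term a: no divisor's leading term divides it; move 7a to the remainder.
  leading term b: no divisor's leading term divides it; move 49/12b to the remainder.
  leading term 1: no divisor's leading term divides it; move -35/12 to the remainder.
  remainder 7a + 49/12b - 35/12 ≠ 0; add g_3 = 7a + 49/12b - 35/12 to the basis.

S(f_1,g_3): lcm = ab. S = -7/12b² + 10a + 15/4b - 17/3.
  leading term b²: no divisor's leading term divides it; move -7/12b² to the remainder.
  leading term a: subtract (10/7)·g_3 from 10a + 15/4b - 17/3 → -25/12b - 3/2
  leading term b: no divisor's leading term divides it; move -25/12b to the remainder.
  leading term 1: no divisor's leading term divides it; move -3/2 to the remainder.
  remainder -7/12b² - 25/12b - 3/2 ≠ 0; add g_4 = -7/12b² - 25/12b - 3/2 to the basis.

The other S-polynomials (S(f_2,g_3), S(f_1,g_4), S(f_2,g_4), S(g_3,g_4)) all reduce to 0 modulo the current basis, so we have a Gröbner basis.
Inter-reduce: drop elements whose leading term is divisible by another's, tail-reduce, and make monic.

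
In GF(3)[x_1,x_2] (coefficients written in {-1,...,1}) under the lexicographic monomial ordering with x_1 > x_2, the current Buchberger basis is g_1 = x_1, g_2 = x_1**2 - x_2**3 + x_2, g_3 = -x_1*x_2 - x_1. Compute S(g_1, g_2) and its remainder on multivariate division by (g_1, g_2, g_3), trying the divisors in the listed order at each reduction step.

lcm(LM(g_1), LM(g_2)) = x_1**2.
S = (lcm/LT(g_1))·g_1 − (lcm/LT(g_2))·g_2 = x_2**3 - x_2.
Reduce S modulo (g_1, g_2, g_3) in that order:
  leading term x_2**3: no divisor's leading term divides it; move x_2**3 to the remainder.
  leading term x_2: no divisor's leading term divides it; move -x_2 to the remainder.
The remainder x_2**3 - x_2 is nonzero, so it would be added as the next basis element.

S(g_1, g_2) = x_2**3 - x_2; remainder on division = x_2**3 - x_2.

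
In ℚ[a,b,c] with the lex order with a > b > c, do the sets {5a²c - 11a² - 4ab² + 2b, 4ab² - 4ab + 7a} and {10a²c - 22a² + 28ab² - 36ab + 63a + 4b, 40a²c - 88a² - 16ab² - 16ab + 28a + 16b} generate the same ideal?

Equality of ideals is decidable: compute both reduced Gröbner bases (unique for the ordering) and check whether they agree.
Buchberger on the first generating set:
f_1 = 5a²c - 11a² - 4ab² + 2b, LT = a²c.
f_2 = 4ab² - 4ab + 7a, LT = ab².

S(f_1,f_2): lcm = a²b²c. S = -11/5a²b² + a²bc - 7/4a²c - ⅘ab⁴ + ⅖b³.
  leading term a²b²: subtract (-11/20a)·f_2 from -11/5a²b² + a²bc - 7/4a²c - ⅘ab⁴ + ⅖b³ → a²bc - 11/5a²b - 7/4a²c + 77/20a² - ⅘ab⁴ + ⅖b³
  leading term a²bc: subtract (⅕b)·f_1 from a²bc - 11/5a²b - 7/4a²c + 77/20a² - ⅘ab⁴ + ⅖b³ → -7/4a²c + 77/20a² - ⅘ab⁴ + ⅘ab³ + ⅖b³ - ⅖b²
  leading term a²c: subtract (-7/20)·f_1 from -7/4a²c + 77/20a² - ⅘ab⁴ + ⅘ab³ + ⅖b³ - ⅖b² → -⅘ab⁴ + ⅘ab³ - 7/5ab² + ⅖b³ - ⅖b² + 7/10b
  leading term ab⁴: subtract (-⅕b²)·f_2 from -⅘ab⁴ + ⅘ab³ - 7/5ab² + ⅖b³ - ⅖b² + 7/10b → ⅖b³ - ⅖b² + 7/10b
  leading term b³: no divisor's leading term divides it; move ⅖b³ to the remainder.
  leading term b²: no divisor's leading term divides it; move -⅖b² to the remainder.
  leading term b: no divisor's leading term divides it; move 7/10b to the remainder.
  remainder ⅖b³ - ⅖b² + 7/10b ≠ 0; add g_3 = ⅖b³ - ⅖b² + 7/10b to the basis.

The other S-polynomials (S(f_1,g_3), S(f_2,g_3)) all reduce to 0 modulo the current basis, so we have a Gröbner basis.
Inter-reduce: drop elements whose leading term is divisible by another's, tail-reduce, and make monic.
Reduced Gröbner basis: {a²c - 11/5a² - ⅘ab + 7/5a + ⅖b, ab² - ab + 7/4a, b³ - b² + 7/4b}.

Buchberger on the second generating set:
h_1 = 10a²c - 22a² + 28ab² - 36ab + 63a + 4b, LT = a²c.
h_2 = 40a²c - 88a² - 16ab² - 16ab + 28a + 16b, LT = a²c.

S(h_1,h_2): lcm = a²c. S = 16/5ab² - 16/5ab + 28/5a.
  leading term ab²: no divisor's leading term divides it; move 16/5ab² to the remainder.
  leading term ab: no divisor's leading term divides it; move -16/5ab to the remainder.
  leading term a: no divisor's leading term divides it; move 28/5a to the remainder.
  remainder 16/5ab² - 16/5ab + 28/5a ≠ 0; add k_3 = 16/5ab² - 16/5ab + 28/5a to the basis.

S(h_1,k_3): lcm = a²b²c. S = -11/5a²b² + a²bc - 7/4a²c + 14/5ab⁴ - 18/5ab³ + 63/10ab² + ⅖b³.
  leading term a²b²: subtract (-11/16a)·k_3 from -11/5a²b² + a²bc - 7/4a²c + 14/5ab⁴ - 18/5ab³ + 63/10ab² + ⅖b³ → a²bc - 11/5a²b - 7/4a²c + 77/20a² + 14/5ab⁴ - 18/5ab³ + 63/10ab² + ⅖b³
  leading term a²bc: subtract (1/10b)·h_1 from a²bc - 11/5a²b - 7/4a²c + 77/20a² + 14/5ab⁴ - 18/5ab³ + 63/10ab² + ⅖b³ → -7/4a²c + 77/20a² + 14/5ab⁴ - 32/5ab³ + 99/10ab² - 63/10ab + ⅖b³ - ⅖b²
  leading term a²c: subtract (-7/40)·h_1 from -7/4a²c + 77/20a² + 14/5ab⁴ - 32/5ab³ + 99/10ab² - 63/10ab + ⅖b³ - ⅖b² → 14/5ab⁴ - 32/5ab³ + 74/5ab² - 63/5ab + 441/40a + ⅖b³ - ⅖b² + 7/10b
  leading term ab⁴: subtract (⅞b²)·k_3 from 14/5ab⁴ - 32/5ab³ + 74/5ab² - 63/5ab + 441/40a + ⅖b³ - ⅖b² + 7/10b → -18/5ab³ + 99/10ab² - 63/5ab + 441/40a + ⅖b³ - ⅖b² + 7/10b
  leading term ab³: subtract (-9/8b)·k_3 from -18/5ab³ + 99/10ab² - 63/5ab + 441/40a + ⅖b³ - ⅖b² + 7/10b → 63/10ab² - 63/10ab + 441/40a + ⅖b³ - ⅖b² + 7/10b
  leading term ab²: subtract (63/32)·k_3 from 63/10ab² - 63/10ab + 441/40a + ⅖b³ - ⅖b² + 7/10b → ⅖b³ - ⅖b² + 7/10b
  leading term b³: no divisor's leading term divides it; move ⅖b³ to the remainder.
  leading term b²: no divisor's leading term divides it; move -⅖b² to the remainder.
  leading term b: no divisor's leading term divides it; move 7/10b to the remainder.
  remainder ⅖b³ - ⅖b² + 7/10b ≠ 0; add k_4 = ⅖b³ - ⅖b² + 7/10b to the basis.

The other S-polynomials (S(h_2,k_3), S(h_1,k_4), S(h_2,k_4), S(k_3,k_4)) all reduce to 0 modulo the current basis, so we have a Gröbner basis.
Inter-reduce: drop elements whose leading term is divisible by another's, tail-reduce, and make monic.
Reduced Gröbner basis: {a²c - 11/5a² - ⅘ab + 7/5a + ⅖b, ab² - ab + 7/4a, b³ - b² + 7/4b}.

Same reduced basis, so the two generating sets span the same ideal.

Yes, the ideals are equal.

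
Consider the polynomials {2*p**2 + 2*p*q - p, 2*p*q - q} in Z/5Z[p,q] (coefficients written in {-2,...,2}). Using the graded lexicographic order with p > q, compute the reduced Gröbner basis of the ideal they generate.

G = {p**2 + 2*p - 2*q, p*q + 2*q, q**2}

f_1 = 2*p**2 + 2*p*q - p, LT = p**2.
f_2 = 2*p*q - q, LT = p*q.

S(f_1,f_2): lcm = p**2*q. S = p*q**2.
  leading term p*q**2: subtract (-2*q)·f_2 from p*q**2 → -2*q**2
  leading term q**2: no divisor's leading term divides it; move -2*q**2 to the remainder.
  remainder -2*q**2 ≠ 0; add g_3 = -2*q**2 to the basis.

S(f_1,g_3): leading monomials are coprime, so the S-polynomial reduces to 0 (Buchberger's first criterion).
S(f_2,g_3): lcm = p*q**2. S = 2*q**2.
  leading term q**2: subtract (-1)·g_3 from 2*q**2 → 0
  remainder 0.

Every S-polynomial of the final basis reduces to 0, so we have a Gröbner basis.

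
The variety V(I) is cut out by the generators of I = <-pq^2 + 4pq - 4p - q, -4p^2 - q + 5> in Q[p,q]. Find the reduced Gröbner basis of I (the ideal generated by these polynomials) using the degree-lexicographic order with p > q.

f_1 = -pq^2 + 4pq - 4p - q, LT = pq^2.
f_2 = -4p^2 - q + 5, LT = p^2.

S(f_1,f_2): lcm = p^2q^2. S = -4p^2q - 1/4q^3 + 4p^2 + pq + 5/4q^2.
  reduce S modulo (f_1, f_2):
  remainder -1/4q^3 + pq + 9/4q^2 - 6q + 5 ≠ 0; add g_3 = -1/4q^3 + pq + 9/4q^2 - 6q + 5 to the basis.

The other S-polynomials (S(f_1,g_3), S(f_2,g_3)) all reduce to 0 modulo the current basis, so we have a Gröbner basis.

G = {pq^2 - 4pq + 4p + q, q^3 - 4pq - 9q^2 + 24q - 20, p^2 + 1/4q - 5/4}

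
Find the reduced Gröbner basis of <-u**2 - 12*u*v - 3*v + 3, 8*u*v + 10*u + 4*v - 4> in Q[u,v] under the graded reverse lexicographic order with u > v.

This is the nonlinear analogue of row-reducing a linear system.

f_1 = -u**2 - 12*u*v - 3*v + 3, LT = u**2.
f_2 = 8*u*v + 10*u + 4*v - 4, LT = u*v.

S(f_1,f_2): lcm = u**2*v. S = 12*u*v**2 - 5/4*u**2 - 1/2*u*v + 3*v**2 + 1/2*u - 3*v.
  leading term u*v**2: subtract (3/2*v)·f_2 from 12*u*v**2 - 5/4*u**2 - 1/2*u*v + 3*v**2 + 1/2*u - 3*v → -5/4*u**2 - 31/2*u*v - 3*v**2 + 1/2*u + 3*v
  leading term u**2: subtract (5/4)·f_1 from -5/4*u**2 - 31/2*u*v - 3*v**2 + 1/2*u + 3*v → -1/2*u*v - 3*v**2 + 1/2*u + 27/4*v - 15/4
  leading term u*v: subtract (-1/16)·f_2 from -1/2*u*v - 3*v**2 + 1/2*u + 27/4*v - 15/4 → -3*v**2 + 9/8*u + 7*v - 4
  leading term v**2: no divisor's leading term divides it; move -3*v**2 to the remainder.
  leading term u: no divisor's leading term divides it; move 9/8*u to the remainder.
  leading term v: no divisor's leading term divides it; move 7*v to the remainder.
  leading term 1: no divisor's leading term divides it; move -4 to the remainder.
  remainder -3*v**2 + 9/8*u + 7*v - 4 ≠ 0; add g_3 = -3*v**2 + 9/8*u + 7*v - 4 to the basis.

The other S-polynomials (S(f_1,g_3), S(f_2,g_3)) all reduce to 0 modulo the current basis, so we have a Gröbner basis.

G = {u**2 - 15*u - 3*v + 3, u*v + 5/4*u + 1/2*v - 1/2, v**2 - 3/8*u - 7/3*v + 4/3}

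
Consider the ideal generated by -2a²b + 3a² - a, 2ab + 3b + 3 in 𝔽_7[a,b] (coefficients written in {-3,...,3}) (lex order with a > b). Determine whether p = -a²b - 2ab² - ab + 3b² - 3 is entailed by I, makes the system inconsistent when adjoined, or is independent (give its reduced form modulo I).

First compute the reduced Gröbner basis of I by Buchberger's algorithm.
f_1 = -2a²b + 3a² - a, LT = a²b.
f_2 = 2ab + 3b + 3, LT = ab.

S(f_1,f_2): lcm = a²b. S = 2a² + 2ab - a.
  leading term a²: no divisor's leading term divides it; move 2a² to the remainder.
  leading term ab: subtract (1)·f_2 from 2ab - a → -a - 3b - 3
  leading term a: no divisor's leading term divides it; move -a to the remainder.
  leading term b: no divisor's leading term divides it; move -3b to the remainder.
  leading term 1: no divisor's leading term divides it; move -3 to the remainder.
  remainder 2a² - a - 3b - 3 ≠ 0; add h_3 = 2a² - a - 3b - 3 to the basis.

S(f_1,h_3): lcm = a²b. S = 2a² - 3ab - 3a - 2b² - 2b.
  leading term a²: subtract (1)·h_3 from 2a² - 3ab - 3a - 2b² - 2b → -3ab - 2a - 2b² + b + 3
  leading term ab: subtract (2)·f_2 from -3ab - 2a - 2b² + b + 3 → -2a - 2b² + 2b - 3
  leading term a: no divisor's leading term divides it; move -2a to the remainder.
  leading term b²: no divisor's leading term divides it; move -2b² to the remainder.
  leading term b: no divisor's leading term divides it; move 2b to the remainder.
  leading term 1: no divisor's leading term divides it; move -3 to the remainder.
  remainder -2a - 2b² + 2b - 3 ≠ 0; add h_4 = -2a - 2b² + 2b - 3 to the basis.

S(f_2,h_3): lcm = a²b. S = 2ab - 2a - 2b² - 2b.
  leading term ab: subtract (1)·f_2 from 2ab - 2a - 2b² - 2b → -2a - 2b² + 2b - 3
  leading term a: subtract (1)·h_4 from -2a - 2b² + 2b - 3 → 0
  remainder 0.

S(f_1,h_4): lcm = a²b. S = 2a² - ab³ + ab² + 2ab - 3a.
  leading term a²: subtract (1)·h_3 from 2a² - ab³ + ab² + 2ab - 3a → -ab³ + ab² + 2ab - 2a + 3b + 3
  leading term ab³: subtract (3b²)·f_2 from -ab³ + ab² + 2ab - 2a + 3b + 3 → ab² + 2ab - 2a - 2b³ - 2b² + 3b + 3
  leading term ab²: subtract (-3b)·f_2 from ab² + 2ab - 2a - 2b³ - 2b² + 3b + 3 → 2ab - 2a - 2b³ - 2b + 3
  leading term ab: subtract (1)·f_2 from 2ab - 2a - 2b³ - 2b + 3 → -2a - 2b³ + 2b
  leading term a: subtract (1)·h_4 from -2a - 2b³ + 2b → -2b³ + 2b² + 3
  leading term b³: no divisor's leading term divides it; move -2b³ to the remainder.
  leading term b²: no divisor's leading term divides it; move 2b² to the remainder.
  leading term 1: no divisor's leading term divides it; move 3 to the remainder.
  remainder -2b³ + 2b² + 3 ≠ 0; add h_5 = -2b³ + 2b² + 3 to the basis.

S(f_2,h_4): lcm = ab. S = -b³ + b² - 2.
  leading term b³: subtract (-3)·h_5 from -b³ + b² - 2 → 0
  remainder 0.

S(h_3,h_4): lcm = a². S = -ab² + ab - 2a + 2b + 2.
  leading term ab²: subtract (3b)·f_2 from -ab² + ab - 2a + 2b + 2 → ab - 2a - 2b² + 2
  leading term ab: subtract (-3)·f_2 from ab - 2a - 2b² + 2 → -2a - 2b² + 2b - 3
  leading term a: subtract (1)·h_4 from -2a - 2b² + 2b - 3 → 0
  remainder 0.

S(f_1,h_5): lcm = a²b³. S = 3a²b² - 2a² - 3ab².
  leading term a²b²: subtract (2b)·f_1 from 3a²b² - 2a² - 3ab² → a²b - 2a² - 3ab² + 2ab
  leading term a²b: subtract (3)·f_1 from a²b - 2a² - 3ab² + 2ab → 3a² - 3ab² + 2ab + 3a
  leading term a²: subtract (-2)·h_3 from 3a² - 3ab² + 2ab + 3a → -3ab² + 2ab + a + b + 1
  leading term ab²: subtract (2b)·f_2 from -3ab² + 2ab + a + b + 1 → 2ab + a + b² + 2b + 1
  leading term ab: subtract (1)·f_2 from 2ab + a + b² + 2b + 1 → a + b² - b - 2
  leading term a: subtract (3)·h_4 from a + b² - b - 2 → 0
  remainder 0.

S(f_2,h_5): lcm = ab³. S = ab² - 2a - 2b³ - 2b².
  leading term ab²: subtract (-3b)·f_2 from ab² - 2a - 2b³ - 2b² → -2a - 2b³ + 2b
  leading term a: subtract (1)·h_4 from -2a - 2b³ + 2b → -2b³ + 2b² + 3
  leading term b³: subtract (1)·h_5 from -2b³ + 2b² + 3 → 0
  remainder 0.

S(h_3,h_5): leading monomials are coprime, so the S-polynomial reduces to 0 (Buchberger's first criterion).
S(h_4,h_5): leading monomials are coprime, so the S-polynomial reduces to 0 (Buchberger's first criterion).
Every S-polynomial of the final basis reduces to 0, so we have a Gröbner basis.
Inter-reduce: drop elements whose leading term is divisible by another's, tail-reduce, and make monic.
Reduced Gröbner basis: {a + b² - b - 2, b³ - b² + 2}.
Label its elements g_1 = a + b² - b - 2, g_2 = b³ - b² + 2.

Reduce p = -a²b - 2ab² - ab + 3b² - 3 modulo G:
  leading term a²b: subtract (-ab)·g_1 from -a²b - 2ab² - ab + 3b² - 3 → ab³ - 3ab² - 3ab + 3b² - 3
  leading term ab³: subtract (b³)·g_1 from ab³ - 3ab² - 3ab + 3b² - 3 → -3ab² - 3ab - b⁵ + b⁴ + 2b³ + 3b² - 3
  leading term ab²: subtract (-3b²)·g_1 from -3ab² - 3ab - b⁵ + b⁴ + 2b³ + 3b² - 3 → -3ab - b⁵ - 3b⁴ - b³ - 3b² - 3
  leading term ab: subtract (-3b)·g_1 from -3ab - b⁵ - 3b⁴ - b³ - 3b² - 3 → -b⁵ - 3b⁴ + 2b³ + b² + b - 3
  leading term b⁵: subtract (-b²)·g_2 from -b⁵ - 3b⁴ + 2b³ + b² + b - 3 → 3b⁴ + 2b³ + 3b² + b - 3
  leading term b⁴: subtract (3b)·g_2 from 3b⁴ + 2b³ + 3b² + b - 3 → -2b³ + 3b² + 2b - 3
  leading term b³: subtract (-2)·g_2 from -2b³ + 3b² + 2b - 3 → b² + 2b + 1
  leading term b²: no divisor's leading term divides it; move b² to the remainder.
  leading term b: no divisor's leading term divides it; move 2b to the remainder.
  leading term 1: no divisor's leading term divides it; move 1 to the remainder.
  normal form = b² + 2b + 1.
The normal form is nonzero, so p ∉ I. Since p minus its normal form lies in I, I + (p) = I + (r) where r = b² + 2b + 1; decide whether this ideal is the whole ring.
Run Buchberger on G together with r (pairs among the g_i already reduce to 0 since G is a Gröbner basis):
g_1 = a + b² - b - 2, LT = a.
g_2 = b³ - b² + 2, LT = b³.
r = b² + 2b + 1, LT = b².

S(g_1,g_2): leading monomials are coprime, so the S-polynomial reduces to 0 (Buchberger's first criterion).
S(g_1,r): leading monomials are coprime, so the S-polynomial reduces to 0 (Buchberger's first criterion).
S(g_2,r): lcm = b³. S = -3b² - b + 2.
  leading term b²: subtract (-3)·r from -3b² - b + 2 → -2b - 2
  leading term b: no divisor's leading term divides it; move -2b to the remainder.
  leading term 1: no divisor's leading term divides it; move -2 to the remainder.
  remainder -2b - 2 ≠ 0; add m_4 = -2b - 2 to the basis.

S(g_1,m_4): leading monomials are coprime, so the S-polynomial reduces to 0 (Buchberger's first criterion).
S(g_2,m_4): lcm = b³. S = -2b² + 2.
  leading term b²: subtract (-2)·r from -2b² + 2 → -3b - 3
  leading term b: subtract (-2)·m_4 from -3b - 3 → 0
  remainder 0.

S(r,m_4): lcm = b². S = b + 1.
  leading term b: subtract (3)·m_4 from b + 1 → 0
  remainder 0.

Every S-polynomial of the final basis reduces to 0, so we have a Gröbner basis.
Inter-reduce: drop elements whose leading term is divisible by another's, tail-reduce, and make monic.
Reduced Gröbner basis: {a, b + 1}.
The reduced Gröbner basis of I + (p) is {a, b + 1} ≠ {1}, a proper ideal, so the enlarged system stays consistent: p is independent of I, with normal form b² + 2b + 1.

-a²b - 2ab² - ab + 3b² - 3 is independent of I; its normal form modulo I is b² + 2b + 1.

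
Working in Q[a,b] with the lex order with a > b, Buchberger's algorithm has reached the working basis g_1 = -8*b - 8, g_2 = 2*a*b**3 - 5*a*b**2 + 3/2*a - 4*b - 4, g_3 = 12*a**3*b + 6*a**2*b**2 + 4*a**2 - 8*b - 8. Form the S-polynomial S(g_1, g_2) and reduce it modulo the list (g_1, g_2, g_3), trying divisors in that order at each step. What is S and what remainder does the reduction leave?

S(g_1, g_2) = 7/2*a*b**2 - 3/4*a + 2*b + 2; remainder on division = 11/4*a.

lcm(LM(g_1), LM(g_2)) = a*b**3.
S = (lcm/LT(g_1))·g_1 − (lcm/LT(g_2))·g_2 = 7/2*a*b**2 - 3/4*a + 2*b + 2.
Reduce S modulo (g_1, g_2, g_3) in that order:
  leading term a*b**2: subtract (-7/16*a*b)·g_1 from 7/2*a*b**2 - 3/4*a + 2*b + 2 → -7/2*a*b - 3/4*a + 2*b + 2
  leading term a*b: subtract (7/16*a)·g_1 from -7/2*a*b - 3/4*a + 2*b + 2 → 11/4*a + 2*b + 2
  leading term a: no divisor's leading term divides it; move 11/4*a to the remainder.
  leading term b: subtract (-1/4)·g_1 from 2*b + 2 → 0
The remainder 11/4*a is nonzero, so it would be added as the next basis element.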